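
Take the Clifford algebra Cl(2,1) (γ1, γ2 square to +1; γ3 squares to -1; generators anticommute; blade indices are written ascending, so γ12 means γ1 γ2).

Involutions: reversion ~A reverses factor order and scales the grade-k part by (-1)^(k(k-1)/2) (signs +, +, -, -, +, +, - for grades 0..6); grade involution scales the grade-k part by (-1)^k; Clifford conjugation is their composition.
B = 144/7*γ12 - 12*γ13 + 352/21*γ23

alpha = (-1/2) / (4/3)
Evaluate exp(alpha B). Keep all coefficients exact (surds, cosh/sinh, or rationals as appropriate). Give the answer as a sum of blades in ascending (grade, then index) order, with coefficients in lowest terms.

B^2 term by term: the squares give (144/7)^2*(γ12)^2 + (-12)^2*(γ13)^2 + (352/21)^2*(γ23)^2 = 20736/49*(-1) + 144*(+1) + 123904/441*(+1) = 16/9 (each basis 2-blade squares to minus the product of its generators' squares); cross terms between blades sharing an index anticommute and cancel. So B^2 = 16/9.
B^2 = 16/9 — a positive square means the series sums to a boost: l = 4/3, alpha*l = -1/2, so exp(alpha B) = cosh(-1/2) + (sinh(-1/2)/(4/3))*B = cosh(1/2) + (-3*sinh(1/2)/4)*B.
Answer: cosh(1/2) - 108*sinh(1/2)/7*γ12 + 9*sinh(1/2)*γ13 - 88*sinh(1/2)/7*γ23


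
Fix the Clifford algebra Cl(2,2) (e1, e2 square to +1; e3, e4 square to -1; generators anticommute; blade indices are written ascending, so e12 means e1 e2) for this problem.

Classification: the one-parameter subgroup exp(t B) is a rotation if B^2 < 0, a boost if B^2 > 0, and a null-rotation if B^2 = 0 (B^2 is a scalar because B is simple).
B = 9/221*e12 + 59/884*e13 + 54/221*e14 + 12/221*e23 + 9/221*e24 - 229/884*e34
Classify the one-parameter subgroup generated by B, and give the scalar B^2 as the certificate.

B^2 term by term: the squares give (9/221)^2*(e12)^2 + (59/884)^2*(e13)^2 + (54/221)^2*(e14)^2 + (12/221)^2*(e23)^2 + (9/221)^2*(e24)^2 + (-229/884)^2*(e34)^2 = 81/48841*(-1) + 3481/781456*(+1) + 2916/48841*(+1) + 144/48841*(+1) + 81/48841*(+1) + 52441/781456*(-1) = 0 (each basis 2-blade squares to minus the product of its generators' squares); cross terms between blades sharing an index anticommute and cancel; the commuting (index-disjoint) pairs give grade-4 terms 2*c*c'*(blade product), which cancel blade by blade — e1234: -2061/97682 - 531/97682 + 1296/48841 = 0 — confirming B is simple. So B^2 = 0.
Answer: null-rotation, certificate B^2 = 0. Certificate logic: 0 is a conjugation-invariant scalar, so its sign fixes rotation versus boost versus null-rotation outright.


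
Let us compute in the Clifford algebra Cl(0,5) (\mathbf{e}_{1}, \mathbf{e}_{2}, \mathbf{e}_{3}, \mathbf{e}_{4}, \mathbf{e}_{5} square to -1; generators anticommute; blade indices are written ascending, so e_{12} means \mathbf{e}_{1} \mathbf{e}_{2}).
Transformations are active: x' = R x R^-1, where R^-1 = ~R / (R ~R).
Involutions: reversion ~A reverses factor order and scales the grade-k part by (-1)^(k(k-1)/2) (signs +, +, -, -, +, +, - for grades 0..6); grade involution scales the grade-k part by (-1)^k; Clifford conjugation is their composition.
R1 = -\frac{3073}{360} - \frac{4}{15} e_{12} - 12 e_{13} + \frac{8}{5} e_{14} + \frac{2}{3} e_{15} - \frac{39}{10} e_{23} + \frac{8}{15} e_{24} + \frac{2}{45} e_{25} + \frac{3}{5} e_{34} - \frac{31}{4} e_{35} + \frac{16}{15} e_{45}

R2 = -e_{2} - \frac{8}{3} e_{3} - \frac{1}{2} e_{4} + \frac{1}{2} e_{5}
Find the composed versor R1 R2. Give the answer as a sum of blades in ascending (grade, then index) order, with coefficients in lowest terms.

Distribute over the terms of R2 (each basis-blade product reordered to ascending indices, repeated generators contracted through their squares):
R1 (-e_{2}) = -\frac{4}{15} e_{1} + \frac{3073}{360} e_{2} + \frac{39}{10} e_{3} - \frac{8}{15} e_{4} - \frac{2}{45} e_{5} - 12 e_{123} + \frac{8}{5} e_{124} + \frac{2}{3} e_{125} - \frac{3}{5} e_{234} + \frac{31}{4} e_{235} - \frac{16}{15} e_{245}
R1 (-\frac{8}{3} e_{3}) = -32 e_{1} - \frac{52}{5} e_{2} + \frac{3073}{135} e_{3} - \frac{8}{5} e_{4} + \frac{62}{3} e_{5} + \frac{32}{45} e_{123} + \frac{64}{15} e_{134} + \frac{16}{9} e_{135} + \frac{64}{45} e_{234} + \frac{16}{135} e_{235} - \frac{128}{45} e_{345}
R1 (-\frac{1}{2} e_{4}) = \frac{4}{5} e_{1} + \frac{4}{15} e_{2} + \frac{3}{10} e_{3} + \frac{3073}{720} e_{4} - \frac{8}{15} e_{5} + \frac{2}{15} e_{124} + 6 e_{134} + \frac{1}{3} e_{145} + \frac{39}{20} e_{234} + \frac{1}{45} e_{245} - \frac{31}{8} e_{345}
R1 (\frac{1}{2} e_{5}) = -\frac{1}{3} e_{1} - \frac{1}{45} e_{2} + \frac{31}{8} e_{3} - \frac{8}{15} e_{4} - \frac{3073}{720} e_{5} - \frac{2}{15} e_{125} - 6 e_{135} + \frac{4}{5} e_{145} - \frac{39}{20} e_{235} + \frac{4}{15} e_{245} + \frac{3}{10} e_{345}
Summing the partial products and collecting blades:
Answer: -\frac{159}{5} e_{1} - \frac{583}{360} e_{2} + \frac{6661}{216} e_{3} + \frac{1153}{720} e_{4} + \frac{3797}{240} e_{5} - \frac{508}{45} e_{123} + \frac{26}{15} e_{124} + \frac{8}{15} e_{125} + \frac{154}{15} e_{134} - \frac{38}{9} e_{135} + \frac{17}{15} e_{145} + \frac{499}{180} e_{234} + \frac{799}{135} e_{235} - \frac{7}{9} e_{245} - \frac{2311}{360} e_{345}


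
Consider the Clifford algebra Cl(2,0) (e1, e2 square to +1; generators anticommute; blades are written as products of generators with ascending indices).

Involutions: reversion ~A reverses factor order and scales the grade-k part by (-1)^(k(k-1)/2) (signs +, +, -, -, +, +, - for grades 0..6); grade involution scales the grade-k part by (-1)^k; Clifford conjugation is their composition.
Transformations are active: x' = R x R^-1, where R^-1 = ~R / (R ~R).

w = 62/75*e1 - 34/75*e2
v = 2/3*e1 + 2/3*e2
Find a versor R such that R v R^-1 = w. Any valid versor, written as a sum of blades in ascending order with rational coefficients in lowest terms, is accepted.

Sketch: the shared square 8/9 makes R = v + w = 112/75*e1 + 16/75*e2 the natural versor; its sandwich fixes that direction, negates (v - w)/2, and sends v to w.
Answer: 112/75*e1 + 16/75*e2


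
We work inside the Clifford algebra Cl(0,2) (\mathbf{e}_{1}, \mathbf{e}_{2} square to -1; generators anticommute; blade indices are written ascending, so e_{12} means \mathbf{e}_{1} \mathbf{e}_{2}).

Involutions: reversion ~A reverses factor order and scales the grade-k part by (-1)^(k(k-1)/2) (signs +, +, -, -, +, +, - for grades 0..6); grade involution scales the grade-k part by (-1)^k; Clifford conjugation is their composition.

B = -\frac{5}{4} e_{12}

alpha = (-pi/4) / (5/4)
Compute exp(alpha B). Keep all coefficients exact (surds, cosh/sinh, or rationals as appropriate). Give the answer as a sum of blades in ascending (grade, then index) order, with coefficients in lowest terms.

B^2 = (-\frac{5}{4})^2*(e_{12})^2 = \frac{25}{16}*(-1) = -\frac{25}{16} (a basis 2-blade squares to minus the product of its generators' squares).
B^2 = -\frac{25}{16} — circular case — the even/odd split gives cos and sin: l = \frac{5}{4}, alpha*l = - \frac{\pi}{4}, so exp(alpha B) = cos(- \frac{\pi}{4}) + (sin(- \frac{\pi}{4})/(\frac{5}{4}))*B = \frac{\sqrt{2}}{2} + (- \frac{2 \sqrt{2}}{5})*B.
Answer: \frac{\sqrt{2}}{2} + \frac{\sqrt{2}}{2} e_{12}


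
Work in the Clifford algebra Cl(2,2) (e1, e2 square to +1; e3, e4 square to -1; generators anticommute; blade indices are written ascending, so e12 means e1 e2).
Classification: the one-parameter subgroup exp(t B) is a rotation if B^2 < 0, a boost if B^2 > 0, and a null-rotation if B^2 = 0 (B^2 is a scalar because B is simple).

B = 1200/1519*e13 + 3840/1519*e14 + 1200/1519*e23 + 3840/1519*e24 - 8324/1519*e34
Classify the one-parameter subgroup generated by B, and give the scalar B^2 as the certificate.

B^2 term by term: the squares give (1200/1519)^2*(e13)^2 + (3840/1519)^2*(e14)^2 + (1200/1519)^2*(e23)^2 + (3840/1519)^2*(e24)^2 + (-8324/1519)^2*(e34)^2 = 1440000/2307361*(+1) + 14745600/2307361*(+1) + 1440000/2307361*(+1) + 14745600/2307361*(+1) + 69288976/2307361*(-1) = -16 (each basis 2-blade squares to minus the product of its generators' squares); cross terms between blades sharing an index anticommute and cancel; the commuting (index-disjoint) pairs give grade-4 terms 2*c*c'*(blade product), which cancel blade by blade — e1234: -9216000/2307361 + 9216000/2307361 = 0 — confirming B is simple. So B^2 = -16.
Answer: rotation, certificate B^2 = -16. The scalar -16 is the complete invariant here: its sign names the subgroup type.


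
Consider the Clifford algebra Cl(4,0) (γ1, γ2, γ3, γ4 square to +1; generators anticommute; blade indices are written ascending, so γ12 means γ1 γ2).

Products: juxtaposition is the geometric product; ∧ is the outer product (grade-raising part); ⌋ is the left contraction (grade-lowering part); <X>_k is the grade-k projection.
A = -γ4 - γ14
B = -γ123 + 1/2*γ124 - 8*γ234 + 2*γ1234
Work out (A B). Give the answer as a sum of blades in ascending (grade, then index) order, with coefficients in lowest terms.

step 1: -1/2*γ2 - 1/2*γ12 + 10*γ23 + 10*γ123 - γ234 - γ1234
Answer: -1/2*γ2 - 1/2*γ12 + 10*γ23 + 10*γ123 - γ234 - γ1234


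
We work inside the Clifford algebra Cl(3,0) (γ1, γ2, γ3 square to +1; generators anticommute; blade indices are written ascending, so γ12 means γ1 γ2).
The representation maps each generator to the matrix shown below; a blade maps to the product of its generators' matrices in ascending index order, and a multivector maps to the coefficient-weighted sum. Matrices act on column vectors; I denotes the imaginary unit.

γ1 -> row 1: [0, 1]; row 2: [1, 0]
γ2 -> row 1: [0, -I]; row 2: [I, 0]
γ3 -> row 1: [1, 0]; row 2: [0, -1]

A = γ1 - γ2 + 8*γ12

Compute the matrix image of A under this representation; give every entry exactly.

Bivector images (products of the table entries): rho(γ12) = rho(γ1)rho(γ2) = row 1: [I, 0]; row 2: [0, -I].
M = (1)*rho(γ1) + (-1)*rho(γ2) + (8)*rho(γ12), summed entrywise:
Answer: row 1: [8*I, 1 + I]; row 2: [1 - I, -8*I]


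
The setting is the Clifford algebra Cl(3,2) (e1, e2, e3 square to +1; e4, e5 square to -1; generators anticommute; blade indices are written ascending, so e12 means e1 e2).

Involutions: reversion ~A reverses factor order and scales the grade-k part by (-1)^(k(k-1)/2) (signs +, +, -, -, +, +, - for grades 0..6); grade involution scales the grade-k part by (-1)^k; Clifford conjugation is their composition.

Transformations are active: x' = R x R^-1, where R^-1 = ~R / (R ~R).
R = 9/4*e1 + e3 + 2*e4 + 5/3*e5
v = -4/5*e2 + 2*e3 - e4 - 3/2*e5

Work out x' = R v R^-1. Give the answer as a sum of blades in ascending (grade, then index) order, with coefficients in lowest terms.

~R = 9/4*e1 + e3 + 2*e4 + 5/3*e5, and R ~R = -103/144, so R^-1 = ~R / (-103/144).
R v = 13/2 - 9/5*e12 + 9/2*e13 - 9/4*e14 - 27/8*e15 + 4/5*e23 + 8/5*e24 + 4/3*e25 - 5*e34 - 29/6*e35 - 4/3*e45
Answer: -4212/103*e1 + 4/5*e2 - 2078/103*e3 - 3641/103*e4 - 5931/206*e5


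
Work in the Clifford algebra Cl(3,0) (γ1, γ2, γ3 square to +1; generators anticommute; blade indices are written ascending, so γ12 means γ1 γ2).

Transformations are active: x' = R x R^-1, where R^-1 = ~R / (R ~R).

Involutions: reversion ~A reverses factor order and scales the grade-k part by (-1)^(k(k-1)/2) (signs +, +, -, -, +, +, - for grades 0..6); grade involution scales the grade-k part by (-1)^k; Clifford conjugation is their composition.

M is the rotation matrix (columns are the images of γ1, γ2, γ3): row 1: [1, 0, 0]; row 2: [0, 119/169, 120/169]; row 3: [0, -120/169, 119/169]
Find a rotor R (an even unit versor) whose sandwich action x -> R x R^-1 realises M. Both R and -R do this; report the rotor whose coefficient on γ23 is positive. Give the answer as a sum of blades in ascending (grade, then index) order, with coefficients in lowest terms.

Method: write R = a + b12*γ12 + b13*γ13 + b23*γ23 with a^2 + b12^2 + b13^2 + b23^2 = 1 (so R^-1 = ~R). Expanding the columns R e_j ~R gives tr M = 4a^2 - 1 and, from the antisymmetric part, M21 - M12 = -4a*b12, M13 - M31 = 4a*b13, M32 - M23 = -4a*b23.
Here tr M = 407/169, so a^2 = (1 + tr M)/4 = 144/169 and a = ±12/13. Taking a = 12/13: M21 - M12 = 0, M13 - M31 = 0, M32 - M23 = -240/169, giving b12 = 0, b13 = 0, b23 = 5/13, i.e. R = 12/13 + 5/13*γ23.
Its γ23 coefficient is already positive.
Answer: 12/13 + 5/13*γ23. Why the constraint matters: R and -R act identically through the sandwich — M has trace 407/169 either way — so only the sign condition on γ23 picks one of the two preimages.


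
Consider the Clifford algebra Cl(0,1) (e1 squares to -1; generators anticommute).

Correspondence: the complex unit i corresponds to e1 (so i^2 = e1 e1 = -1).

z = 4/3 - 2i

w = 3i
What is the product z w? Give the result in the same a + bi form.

In blades: z = 4/3 - 2*e1, w = 3*e1.
Distribute z over w term by term (generator squares from the signature, products reordered to ascending indices): (4/3)*w = 4*e1; (-2*e1)*w = 6.
Sum: 6 + 4*e1; translating back through the correspondence:
Answer: 6 + 4i


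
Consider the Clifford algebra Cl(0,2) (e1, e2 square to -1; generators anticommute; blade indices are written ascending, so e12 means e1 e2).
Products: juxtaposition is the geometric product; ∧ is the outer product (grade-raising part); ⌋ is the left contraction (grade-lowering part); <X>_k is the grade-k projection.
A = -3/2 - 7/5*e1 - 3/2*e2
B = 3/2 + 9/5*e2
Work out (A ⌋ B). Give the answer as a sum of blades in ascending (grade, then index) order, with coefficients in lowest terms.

step 1: 9/20 - 27/10*e2
Answer: 9/20 - 27/10*e2


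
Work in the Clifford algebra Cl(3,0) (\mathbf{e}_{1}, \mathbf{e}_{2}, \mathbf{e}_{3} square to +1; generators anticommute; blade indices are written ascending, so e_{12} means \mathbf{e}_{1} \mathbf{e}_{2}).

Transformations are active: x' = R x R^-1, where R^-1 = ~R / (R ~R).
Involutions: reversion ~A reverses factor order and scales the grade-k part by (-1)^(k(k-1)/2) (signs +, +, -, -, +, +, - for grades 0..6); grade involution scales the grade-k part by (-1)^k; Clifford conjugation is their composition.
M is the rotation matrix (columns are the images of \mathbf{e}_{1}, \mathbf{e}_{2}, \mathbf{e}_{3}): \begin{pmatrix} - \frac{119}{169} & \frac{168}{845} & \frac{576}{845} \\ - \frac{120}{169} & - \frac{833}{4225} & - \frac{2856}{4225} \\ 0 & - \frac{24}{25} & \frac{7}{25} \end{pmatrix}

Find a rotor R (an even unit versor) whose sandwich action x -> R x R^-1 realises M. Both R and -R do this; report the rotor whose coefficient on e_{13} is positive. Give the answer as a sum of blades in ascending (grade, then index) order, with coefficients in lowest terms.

Method: write R = a + b12*e_{12} + b13*e_{13} + b23*e_{23} with a^2 + b12^2 + b13^2 + b23^2 = 1 (so R^-1 = ~R). Expanding the columns R e_j ~R gives tr M = 4a^2 - 1 and, from the antisymmetric part, M21 - M12 = -4a*b12, M13 - M31 = 4a*b13, M32 - M23 = -4a*b23.
Here tr M = -\frac{105}{169}, so a^2 = (1 + tr M)/4 = \frac{16}{169} and a = ±\frac{4}{13}. Taking a = \frac{4}{13}: M21 - M12 = -\frac{768}{845}, M13 - M31 = \frac{576}{845}, M32 - M23 = -\frac{48}{169}, giving b12 = \frac{48}{65}, b13 = \frac{36}{65}, b23 = \frac{3}{13}, i.e. R = \frac{4}{13} + \frac{48}{65} e_{12} + \frac{36}{65} e_{13} + \frac{3}{13} e_{23}.
Its e_{13} coefficient is already positive.
Answer: \frac{4}{13} + \frac{48}{65} e_{12} + \frac{36}{65} e_{13} + \frac{3}{13} e_{23}. Sheet selection: the two-to-one cover makes ±R indistinguishable at the matrix level (trace -\frac{105}{169}), so uniqueness comes from the required sign on e_{13}.


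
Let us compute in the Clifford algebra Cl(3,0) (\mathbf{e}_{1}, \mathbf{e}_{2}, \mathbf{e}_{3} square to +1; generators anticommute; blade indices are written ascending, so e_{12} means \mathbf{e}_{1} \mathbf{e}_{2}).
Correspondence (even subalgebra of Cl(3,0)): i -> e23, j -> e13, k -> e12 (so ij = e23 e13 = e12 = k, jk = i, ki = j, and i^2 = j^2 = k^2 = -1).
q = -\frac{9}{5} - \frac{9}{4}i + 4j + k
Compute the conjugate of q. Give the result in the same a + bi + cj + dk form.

In blades: q = -\frac{9}{5} + e_{12} + 4 e_{13} - \frac{9}{4} e_{23}.
Quaternion conjugation is reversion on the even subalgebra: the scalar is fixed and every grade-2 blade flips sign, giving -\frac{9}{5} - e_{12} - 4 e_{13} + \frac{9}{4} e_{23}; translating back:
Answer: -\frac{9}{5} + \frac{9}{4}i - 4j - k


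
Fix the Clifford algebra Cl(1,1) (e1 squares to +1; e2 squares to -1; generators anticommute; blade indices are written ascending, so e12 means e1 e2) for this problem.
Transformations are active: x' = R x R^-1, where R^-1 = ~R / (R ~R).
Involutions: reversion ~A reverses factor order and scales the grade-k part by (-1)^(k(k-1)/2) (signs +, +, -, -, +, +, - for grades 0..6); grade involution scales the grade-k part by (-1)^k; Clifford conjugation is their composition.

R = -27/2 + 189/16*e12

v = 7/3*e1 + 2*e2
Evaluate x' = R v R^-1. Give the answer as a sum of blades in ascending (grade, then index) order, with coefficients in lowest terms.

~R = -27/2 - 189/16*e12, and R ~R = 10935/256, so R^-1 = ~R / (10935/256).
R v = -441/8*e1 - 873/16*e2
Answer: 1463/45*e1 + 1462/45*e2


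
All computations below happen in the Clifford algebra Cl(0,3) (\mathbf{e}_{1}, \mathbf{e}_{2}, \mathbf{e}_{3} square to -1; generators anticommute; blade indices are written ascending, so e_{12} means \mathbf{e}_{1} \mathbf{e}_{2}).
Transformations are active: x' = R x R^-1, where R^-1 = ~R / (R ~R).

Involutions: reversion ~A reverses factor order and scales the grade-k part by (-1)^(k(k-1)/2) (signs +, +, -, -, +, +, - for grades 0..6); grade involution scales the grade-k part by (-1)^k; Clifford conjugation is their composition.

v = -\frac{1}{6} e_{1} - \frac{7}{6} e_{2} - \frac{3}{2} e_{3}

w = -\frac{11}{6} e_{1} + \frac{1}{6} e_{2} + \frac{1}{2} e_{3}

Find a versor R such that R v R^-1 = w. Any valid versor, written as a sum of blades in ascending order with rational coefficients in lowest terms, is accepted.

Equal squares first: v^2 = w^2 = -\frac{131}{36}. Then v + w = -2 e_{1} - e_{2} - e_{3} is a versor taking v to w, provided it is invertible.
Answer: -2 e_{1} - e_{2} - e_{3}


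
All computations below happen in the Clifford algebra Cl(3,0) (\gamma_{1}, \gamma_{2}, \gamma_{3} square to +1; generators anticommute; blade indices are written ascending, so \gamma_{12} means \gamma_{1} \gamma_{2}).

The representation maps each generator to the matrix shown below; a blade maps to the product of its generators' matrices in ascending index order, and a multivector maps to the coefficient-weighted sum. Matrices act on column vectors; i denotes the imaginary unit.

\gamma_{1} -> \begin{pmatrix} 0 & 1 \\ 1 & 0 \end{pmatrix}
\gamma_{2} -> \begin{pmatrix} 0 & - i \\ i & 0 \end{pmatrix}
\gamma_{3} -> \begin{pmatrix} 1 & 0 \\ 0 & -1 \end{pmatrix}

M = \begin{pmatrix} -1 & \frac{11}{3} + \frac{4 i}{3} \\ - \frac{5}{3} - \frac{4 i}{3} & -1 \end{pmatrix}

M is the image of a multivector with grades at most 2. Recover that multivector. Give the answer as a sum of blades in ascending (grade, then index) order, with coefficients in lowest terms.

Method: 1, rho(\gamma_{1}), rho(\gamma_{2}), rho(\gamma_{3}) form a trace-orthogonal basis of the 2x2 complex matrices (tr(X Y) = 2 if X = Y, else 0), so M = m0*1 + m1*rho(\gamma_{1}) + m2*rho(\gamma_{2}) + m3*rho(\gamma_{3}) with m0 = tr(M)/2 = -1, m1 = tr(M rho(\gamma_{1}))/2 = 1, m2 = tr(M rho(\gamma_{2}))/2 = - \frac{4}{3} + \frac{8 i}{3}, m3 = tr(M rho(\gamma_{3}))/2 = 0.
Multiplying table entries, the bivector images are rho(\gamma_{12}) = i*rho(\gamma_{3}), rho(\gamma_{13}) = -i*rho(\gamma_{2}), rho(\gamma_{23}) = i*rho(\gamma_{1}); with real blade coefficients the real parts of m0..m3 are the coefficients of 1, \gamma_{1}, \gamma_{2}, \gamma_{3} and the imaginary parts give the bivectors (\gamma_{23}: Im m1, \gamma_{13}: -Im m2, \gamma_{12}: Im m3).
Answer: -1 + \gamma_{1} - \frac{4}{3} \gamma_{2} - \frac{8}{3} \gamma_{13}


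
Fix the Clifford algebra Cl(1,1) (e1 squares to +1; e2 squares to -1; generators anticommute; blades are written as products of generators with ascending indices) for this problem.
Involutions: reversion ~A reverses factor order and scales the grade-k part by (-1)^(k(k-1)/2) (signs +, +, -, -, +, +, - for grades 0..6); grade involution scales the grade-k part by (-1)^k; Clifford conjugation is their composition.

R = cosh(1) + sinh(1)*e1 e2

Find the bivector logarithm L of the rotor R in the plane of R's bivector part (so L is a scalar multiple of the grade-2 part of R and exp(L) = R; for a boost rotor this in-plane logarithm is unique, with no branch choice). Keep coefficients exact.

The scalar part of R is cosh(1), giving the rapidity magnitude (cosh is even); the bivector part supplies orientation, its quotient by sinh of the rapidity is the plane, and L = rapidity * plane — unique in that plane, since flipping both signs leaves L unchanged.
Concretely: cosh(rapidity) = cosh(1) gives rapidity = ±1, and since rapidity/sinh(rapidity) is even the sign is immaterial: L = (rapidity/sinh(rapidity)) * <R>_2 = (1/sinh(1)) * <R>_2.
Answer: e1 e2


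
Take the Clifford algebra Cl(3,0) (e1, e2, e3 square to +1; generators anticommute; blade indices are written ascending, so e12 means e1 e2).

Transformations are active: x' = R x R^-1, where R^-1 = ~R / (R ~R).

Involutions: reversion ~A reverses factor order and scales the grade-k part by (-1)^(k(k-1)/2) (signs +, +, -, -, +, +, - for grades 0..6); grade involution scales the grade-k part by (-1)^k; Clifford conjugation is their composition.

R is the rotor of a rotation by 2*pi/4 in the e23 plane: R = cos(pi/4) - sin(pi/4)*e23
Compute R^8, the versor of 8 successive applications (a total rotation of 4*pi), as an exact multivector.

Half-angle bookkeeping: 8 applications in e23 add up to rotor phase 8*pi/4 = 2*pi, so R^8 = cos(2*pi) - sin(2*pi)*e23.
cos(2*pi) = 1 and sin(2*pi) = 0, so R^8 = 1. The total rotation 4*pi is 2 full turns, so every vector returns to itself, yet the rotor is +1, back on the identity sheet (an even number of 2*pi turns).
Answer: 1


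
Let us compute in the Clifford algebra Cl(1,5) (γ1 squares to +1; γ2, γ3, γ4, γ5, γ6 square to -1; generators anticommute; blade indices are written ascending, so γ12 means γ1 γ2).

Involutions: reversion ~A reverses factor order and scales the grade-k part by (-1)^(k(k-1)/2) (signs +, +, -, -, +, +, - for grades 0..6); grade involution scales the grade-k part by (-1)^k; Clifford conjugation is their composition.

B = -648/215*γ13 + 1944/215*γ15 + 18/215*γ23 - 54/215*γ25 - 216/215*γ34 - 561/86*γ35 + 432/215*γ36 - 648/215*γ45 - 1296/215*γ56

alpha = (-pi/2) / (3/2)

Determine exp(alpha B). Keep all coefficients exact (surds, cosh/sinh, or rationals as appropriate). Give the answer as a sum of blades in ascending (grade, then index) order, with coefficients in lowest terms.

B^2 term by term: the squares give (-648/215)^2*(γ13)^2 + (1944/215)^2*(γ15)^2 + (18/215)^2*(γ23)^2 + (-54/215)^2*(γ25)^2 + (-216/215)^2*(γ34)^2 + (-561/86)^2*(γ35)^2 + (432/215)^2*(γ36)^2 + (-648/215)^2*(γ45)^2 + (-1296/215)^2*(γ56)^2 = 419904/46225*(+1) + 3779136/46225*(+1) + 324/46225*(-1) + 2916/46225*(-1) + 46656/46225*(-1) + 314721/7396*(-1) + 186624/46225*(-1) + 419904/46225*(-1) + 1679616/46225*(-1) = -9/4 (each basis 2-blade squares to minus the product of its generators' squares); cross terms between blades sharing an index anticommute and cancel; the commuting (index-disjoint) pairs give grade-4 terms 2*c*c'*(blade product), which cancel blade by blade — γ1235: -69984/46225 + 69984/46225 = 0; γ1345: 839808/46225 - 839808/46225 = 0; γ1356: 1679616/46225 - 1679616/46225 = 0; γ2345: -23328/46225 + 23328/46225 = 0; γ2356: -46656/46225 + 46656/46225 = 0; γ3456: 559872/46225 - 559872/46225 = 0 — confirming B is simple. So B^2 = -9/4.
B^2 = -9/4 — circular case — the even/odd split gives cos and sin: l = 3/2, alpha*l = -pi/2, so exp(alpha B) = cos(-pi/2) + (sin(-pi/2)/(3/2))*B = 0 + (-2/3)*B.
Answer: 432/215*γ13 - 1296/215*γ15 - 12/215*γ23 + 36/215*γ25 + 144/215*γ34 + 187/43*γ35 - 288/215*γ36 + 432/215*γ45 + 864/215*γ56


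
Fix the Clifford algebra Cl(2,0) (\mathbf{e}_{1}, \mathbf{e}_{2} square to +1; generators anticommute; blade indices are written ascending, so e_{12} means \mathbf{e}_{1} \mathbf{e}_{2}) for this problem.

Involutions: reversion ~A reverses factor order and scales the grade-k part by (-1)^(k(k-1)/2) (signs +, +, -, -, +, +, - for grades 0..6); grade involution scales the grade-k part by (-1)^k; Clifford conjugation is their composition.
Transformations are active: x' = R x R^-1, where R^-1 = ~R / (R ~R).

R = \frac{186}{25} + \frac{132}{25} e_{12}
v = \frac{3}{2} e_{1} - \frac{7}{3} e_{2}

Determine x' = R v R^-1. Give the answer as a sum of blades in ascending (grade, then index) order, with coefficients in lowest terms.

~R = \frac{186}{25} - \frac{132}{25} e_{12}, and R ~R = \frac{10404}{125}, so R^-1 = ~R / (\frac{10404}{125}).
R v = -\frac{29}{25} e_{1} - \frac{632}{25} e_{2}
Answer: -\frac{14803}{8670} e_{1} - \frac{3159}{1445} e_{2}


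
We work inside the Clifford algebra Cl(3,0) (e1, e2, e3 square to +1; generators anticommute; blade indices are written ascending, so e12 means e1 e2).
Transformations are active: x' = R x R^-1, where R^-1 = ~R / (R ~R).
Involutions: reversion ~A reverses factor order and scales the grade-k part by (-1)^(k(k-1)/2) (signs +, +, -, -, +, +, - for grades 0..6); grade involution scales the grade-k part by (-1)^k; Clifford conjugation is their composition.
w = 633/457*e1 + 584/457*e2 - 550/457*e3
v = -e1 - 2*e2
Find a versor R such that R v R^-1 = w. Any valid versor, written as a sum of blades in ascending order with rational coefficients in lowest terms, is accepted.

Take R = v + w = 176/457*e1 - 330/457*e2 - 550/457*e3. Because q(v) = q(w) = 5, conjugation by R sends v exactly to w.
Answer: 176/457*e1 - 330/457*e2 - 550/457*e3


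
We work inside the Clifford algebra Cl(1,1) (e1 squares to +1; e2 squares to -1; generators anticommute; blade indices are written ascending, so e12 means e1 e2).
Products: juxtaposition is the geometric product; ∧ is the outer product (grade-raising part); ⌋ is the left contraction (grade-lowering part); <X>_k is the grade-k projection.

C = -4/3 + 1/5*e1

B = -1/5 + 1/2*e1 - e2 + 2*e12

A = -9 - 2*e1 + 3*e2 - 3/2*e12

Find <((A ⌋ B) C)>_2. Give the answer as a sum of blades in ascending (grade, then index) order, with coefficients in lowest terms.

step 1: 4/5 + 3/2*e1 + 5*e2 - 18*e12
step 2: -23/30 - 46/25*e1 - 46/15*e2 + 23*e12
step 3: 23*e12
Answer: 23*e12


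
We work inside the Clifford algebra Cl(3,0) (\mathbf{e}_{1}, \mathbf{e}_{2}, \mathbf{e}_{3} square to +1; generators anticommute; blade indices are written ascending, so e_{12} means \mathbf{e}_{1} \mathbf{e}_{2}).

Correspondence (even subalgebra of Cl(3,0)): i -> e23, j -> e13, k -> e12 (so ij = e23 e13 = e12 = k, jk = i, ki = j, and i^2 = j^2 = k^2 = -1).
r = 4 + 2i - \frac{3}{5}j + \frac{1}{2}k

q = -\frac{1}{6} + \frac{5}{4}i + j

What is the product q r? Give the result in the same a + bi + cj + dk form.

In blades: q = -\frac{1}{6} + e_{13} + \frac{5}{4} e_{23}, r = 4 + \frac{1}{2} e_{12} - \frac{3}{5} e_{13} + 2 e_{23}.
Distribute q over r term by term (generator squares from the signature, products reordered to ascending indices): (-\frac{1}{6})*r = -\frac{2}{3} - \frac{1}{12} e_{12} + \frac{1}{10} e_{13} - \frac{1}{3} e_{23}; (e_{13})*r = \frac{3}{5} - 2 e_{12} + 4 e_{13} + \frac{1}{2} e_{23}; (\frac{5}{4} e_{23})*r = -\frac{5}{2} - \frac{3}{4} e_{12} - \frac{5}{8} e_{13} + 5 e_{23}.
Sum: -\frac{77}{30} - \frac{17}{6} e_{12} + \frac{139}{40} e_{13} + \frac{31}{6} e_{23}; translating back through the correspondence:
Answer: -\frac{77}{30} + \frac{31}{6}i + \frac{139}{40}j - \frac{17}{6}k


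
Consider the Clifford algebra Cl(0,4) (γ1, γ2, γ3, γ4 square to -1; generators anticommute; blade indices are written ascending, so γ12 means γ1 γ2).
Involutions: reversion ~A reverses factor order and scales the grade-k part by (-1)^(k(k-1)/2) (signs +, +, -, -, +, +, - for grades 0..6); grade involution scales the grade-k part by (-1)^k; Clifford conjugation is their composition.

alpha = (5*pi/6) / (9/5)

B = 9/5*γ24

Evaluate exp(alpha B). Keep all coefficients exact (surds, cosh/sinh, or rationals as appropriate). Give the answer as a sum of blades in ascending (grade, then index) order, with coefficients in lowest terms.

B^2 = (9/5)^2*(γ24)^2 = 81/25*(-1) = -81/25 (a basis 2-blade squares to minus the product of its generators' squares).
B^2 = -81/25 — the negative square puts this in the circular regime; l = 9/5, alpha*l = 5*pi/6, so exp(alpha B) = cos(5*pi/6) + (sin(5*pi/6)/(9/5))*B = -sqrt(3)/2 + (5/18)*B.
Answer: -sqrt(3)/2 + 1/2*γ24


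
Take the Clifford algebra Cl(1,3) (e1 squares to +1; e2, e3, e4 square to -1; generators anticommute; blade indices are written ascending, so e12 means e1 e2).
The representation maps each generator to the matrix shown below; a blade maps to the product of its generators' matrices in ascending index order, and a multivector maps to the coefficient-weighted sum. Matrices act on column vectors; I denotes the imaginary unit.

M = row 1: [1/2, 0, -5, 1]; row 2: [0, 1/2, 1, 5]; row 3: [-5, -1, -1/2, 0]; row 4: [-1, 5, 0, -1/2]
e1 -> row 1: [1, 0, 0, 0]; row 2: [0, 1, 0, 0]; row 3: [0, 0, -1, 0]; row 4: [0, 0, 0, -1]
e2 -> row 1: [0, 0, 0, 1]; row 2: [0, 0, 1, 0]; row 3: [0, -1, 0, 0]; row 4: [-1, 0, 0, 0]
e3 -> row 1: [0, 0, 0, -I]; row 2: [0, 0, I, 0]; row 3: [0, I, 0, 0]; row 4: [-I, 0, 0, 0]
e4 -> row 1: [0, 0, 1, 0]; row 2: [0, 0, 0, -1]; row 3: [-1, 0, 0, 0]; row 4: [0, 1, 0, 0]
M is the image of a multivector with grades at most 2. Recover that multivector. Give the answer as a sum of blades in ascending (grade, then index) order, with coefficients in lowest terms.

Method: the blade images are trace-orthogonal — tr(rho(e_A) rho(e_B)^-1) = 4 if A = B and 0 otherwise — and rho(e_A)^-1 = (e_A)^2 * rho(e_A) with (e_A)^2 = +1 or -1, so the coefficient of e_A in the preimage is (e_A)^2 * tr(M rho(e_A))/4.
Nonzero projections over blades of grade <= 2: e1: (e1)^2 = +1, tr(M rho(e1)) = 2, coefficient 1/2; e2: (e2)^2 = -1, tr(M rho(e2)) = -4, coefficient 1; e14: (e14)^2 = +1, tr(M rho(e14)) = -20, coefficient -5. Every other blade of grade <= 2 projects to 0.
Answer: 1/2*e1 + e2 - 5*e14


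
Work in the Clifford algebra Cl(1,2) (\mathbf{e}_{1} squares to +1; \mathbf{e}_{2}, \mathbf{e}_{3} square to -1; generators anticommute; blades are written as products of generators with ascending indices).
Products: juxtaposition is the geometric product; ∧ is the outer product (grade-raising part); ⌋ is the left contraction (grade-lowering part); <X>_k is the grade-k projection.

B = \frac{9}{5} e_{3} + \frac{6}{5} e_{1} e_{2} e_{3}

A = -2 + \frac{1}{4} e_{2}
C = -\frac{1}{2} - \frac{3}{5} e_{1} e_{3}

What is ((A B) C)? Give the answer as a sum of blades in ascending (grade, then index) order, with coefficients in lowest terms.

step 1: -\frac{18}{5} e_{3} + \frac{3}{10} e_{1} e_{3} + \frac{9}{20} e_{2} e_{3} - \frac{12}{5} e_{1} e_{2} e_{3}
step 2: -\frac{9}{50} + \frac{54}{25} e_{1} - \frac{36}{25} e_{2} + \frac{9}{5} e_{3} + \frac{27}{100} e_{1} e_{2} - \frac{3}{20} e_{1} e_{3} - \frac{9}{40} e_{2} e_{3} + \frac{6}{5} e_{1} e_{2} e_{3}
Answer: -\frac{9}{50} + \frac{54}{25} e_{1} - \frac{36}{25} e_{2} + \frac{9}{5} e_{3} + \frac{27}{100} e_{1} e_{2} - \frac{3}{20} e_{1} e_{3} - \frac{9}{40} e_{2} e_{3} + \frac{6}{5} e_{1} e_{2} e_{3}


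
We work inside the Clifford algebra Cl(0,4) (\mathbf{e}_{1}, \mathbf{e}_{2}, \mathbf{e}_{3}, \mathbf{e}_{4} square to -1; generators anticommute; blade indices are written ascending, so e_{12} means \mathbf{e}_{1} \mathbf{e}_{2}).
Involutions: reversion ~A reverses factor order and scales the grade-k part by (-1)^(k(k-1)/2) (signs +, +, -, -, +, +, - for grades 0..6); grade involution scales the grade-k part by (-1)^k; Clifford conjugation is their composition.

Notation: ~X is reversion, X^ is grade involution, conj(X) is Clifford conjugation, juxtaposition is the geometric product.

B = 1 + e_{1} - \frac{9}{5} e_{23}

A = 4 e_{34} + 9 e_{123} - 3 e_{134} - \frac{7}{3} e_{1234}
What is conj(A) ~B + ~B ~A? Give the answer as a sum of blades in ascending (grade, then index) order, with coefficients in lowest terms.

first term: -\frac{81}{5} e_{1} + \frac{21}{5} e_{14} - 9 e_{23} - \frac{36}{5} e_{24} - e_{34} + 9 e_{123} - \frac{27}{5} e_{124} - 7 e_{134} - \frac{7}{3} e_{234} - \frac{7}{3} e_{1234}
second term: \frac{81}{5} e_{1} + \frac{21}{5} e_{14} + 9 e_{23} + \frac{36}{5} e_{24} - 7 e_{34} - 9 e_{123} - \frac{27}{5} e_{124} - e_{134} + \frac{7}{3} e_{234} - \frac{7}{3} e_{1234}
Answer: \frac{42}{5} e_{14} - 8 e_{34} - \frac{54}{5} e_{124} - 8 e_{134} - \frac{14}{3} e_{1234}


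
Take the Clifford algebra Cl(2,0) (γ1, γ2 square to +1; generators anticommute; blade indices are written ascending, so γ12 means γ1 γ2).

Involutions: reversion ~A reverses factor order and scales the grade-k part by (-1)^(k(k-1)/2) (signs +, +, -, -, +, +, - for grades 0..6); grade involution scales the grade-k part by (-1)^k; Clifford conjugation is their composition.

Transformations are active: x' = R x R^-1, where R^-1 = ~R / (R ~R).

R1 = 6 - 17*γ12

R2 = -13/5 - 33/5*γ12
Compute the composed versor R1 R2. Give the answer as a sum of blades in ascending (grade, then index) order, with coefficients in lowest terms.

Distribute over the terms of R1 (each basis-blade product reordered to ascending indices, repeated generators contracted through their squares):
(6) R2 = -78/5 - 198/5*γ12
(-17*γ12) R2 = -561/5 + 221/5*γ12
Summing the partial products and collecting blades:
Answer: -639/5 + 23/5*γ12


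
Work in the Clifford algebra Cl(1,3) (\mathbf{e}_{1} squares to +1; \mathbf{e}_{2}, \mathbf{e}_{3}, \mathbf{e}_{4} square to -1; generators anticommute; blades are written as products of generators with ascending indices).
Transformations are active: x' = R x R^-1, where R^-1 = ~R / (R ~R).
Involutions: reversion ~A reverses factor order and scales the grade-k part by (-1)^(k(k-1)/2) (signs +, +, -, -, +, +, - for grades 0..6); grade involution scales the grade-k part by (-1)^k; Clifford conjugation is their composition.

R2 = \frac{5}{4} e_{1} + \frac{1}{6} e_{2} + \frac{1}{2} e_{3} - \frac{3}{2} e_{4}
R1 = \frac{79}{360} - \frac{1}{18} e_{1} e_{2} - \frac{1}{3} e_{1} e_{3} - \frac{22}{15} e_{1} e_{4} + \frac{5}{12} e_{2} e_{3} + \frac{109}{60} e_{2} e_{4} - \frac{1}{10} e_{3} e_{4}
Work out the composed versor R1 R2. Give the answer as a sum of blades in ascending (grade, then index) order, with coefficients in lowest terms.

Distribute over the terms of R2 (each basis-blade product reordered to ascending indices, repeated generators contracted through their squares):
R1 (\frac{5}{4} e_{1}) = \frac{79}{288} e_{1} + \frac{5}{72} e_{2} + \frac{5}{12} e_{3} + \frac{11}{6} e_{4} + \frac{25}{48} e_{1} e_{2} e_{3} + \frac{109}{48} e_{1} e_{2} e_{4} - \frac{1}{8} e_{1} e_{3} e_{4}
R1 (\frac{1}{6} e_{2}) = \frac{1}{108} e_{1} + \frac{79}{2160} e_{2} + \frac{5}{72} e_{3} + \frac{109}{360} e_{4} + \frac{1}{18} e_{1} e_{2} e_{3} + \frac{11}{45} e_{1} e_{2} e_{4} - \frac{1}{60} e_{2} e_{3} e_{4}
R1 (\frac{1}{2} e_{3}) = \frac{1}{6} e_{1} - \frac{5}{24} e_{2} + \frac{79}{720} e_{3} - \frac{1}{20} e_{4} - \frac{1}{36} e_{1} e_{2} e_{3} + \frac{11}{15} e_{1} e_{3} e_{4} - \frac{109}{120} e_{2} e_{3} e_{4}
R1 (-\frac{3}{2} e_{4}) = -\frac{11}{5} e_{1} + \frac{109}{40} e_{2} - \frac{3}{20} e_{3} - \frac{79}{240} e_{4} + \frac{1}{12} e_{1} e_{2} e_{4} + \frac{1}{2} e_{1} e_{3} e_{4} - \frac{5}{8} e_{2} e_{3} e_{4}
Summing the partial products and collecting blades:
Answer: -\frac{7559}{4320} e_{1} + \frac{1133}{432} e_{2} + \frac{107}{240} e_{3} + \frac{253}{144} e_{4} + \frac{79}{144} e_{1} e_{2} e_{3} + \frac{1871}{720} e_{1} e_{2} e_{4} + \frac{133}{120} e_{1} e_{3} e_{4} - \frac{31}{20} e_{2} e_{3} e_{4}


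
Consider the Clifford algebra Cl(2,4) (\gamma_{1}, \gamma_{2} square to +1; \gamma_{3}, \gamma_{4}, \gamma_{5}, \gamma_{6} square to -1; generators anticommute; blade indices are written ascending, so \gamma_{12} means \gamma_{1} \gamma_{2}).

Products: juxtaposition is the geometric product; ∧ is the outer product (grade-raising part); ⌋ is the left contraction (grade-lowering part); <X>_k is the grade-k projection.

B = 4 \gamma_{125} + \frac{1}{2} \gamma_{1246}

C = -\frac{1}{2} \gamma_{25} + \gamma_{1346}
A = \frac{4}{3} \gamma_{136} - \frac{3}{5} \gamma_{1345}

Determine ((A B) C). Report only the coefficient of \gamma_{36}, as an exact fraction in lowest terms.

step 1: \frac{46}{15} \gamma_{234} - \frac{169}{30} \gamma_{2356}
step 2: -\frac{169}{60} \gamma_{36} + \frac{46}{15} \gamma_{126} - \frac{23}{15} \gamma_{345} - \frac{169}{30} \gamma_{1245}
Answer: -\frac{169}{60}


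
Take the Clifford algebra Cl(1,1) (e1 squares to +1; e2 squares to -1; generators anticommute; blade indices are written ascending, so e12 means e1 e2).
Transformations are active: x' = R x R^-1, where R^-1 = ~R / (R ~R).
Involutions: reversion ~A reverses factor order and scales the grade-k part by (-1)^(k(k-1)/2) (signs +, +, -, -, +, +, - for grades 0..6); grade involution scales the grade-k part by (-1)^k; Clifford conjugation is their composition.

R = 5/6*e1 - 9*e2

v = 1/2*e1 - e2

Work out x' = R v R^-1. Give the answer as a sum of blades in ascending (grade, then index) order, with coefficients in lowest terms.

~R = 5/6*e1 - 9*e2, and R ~R = -2891/36, so R^-1 = ~R / (-2891/36).
R v = -103/12 + 11/3*e12
Answer: -1861/5782*e1 - 2671/2891*e2


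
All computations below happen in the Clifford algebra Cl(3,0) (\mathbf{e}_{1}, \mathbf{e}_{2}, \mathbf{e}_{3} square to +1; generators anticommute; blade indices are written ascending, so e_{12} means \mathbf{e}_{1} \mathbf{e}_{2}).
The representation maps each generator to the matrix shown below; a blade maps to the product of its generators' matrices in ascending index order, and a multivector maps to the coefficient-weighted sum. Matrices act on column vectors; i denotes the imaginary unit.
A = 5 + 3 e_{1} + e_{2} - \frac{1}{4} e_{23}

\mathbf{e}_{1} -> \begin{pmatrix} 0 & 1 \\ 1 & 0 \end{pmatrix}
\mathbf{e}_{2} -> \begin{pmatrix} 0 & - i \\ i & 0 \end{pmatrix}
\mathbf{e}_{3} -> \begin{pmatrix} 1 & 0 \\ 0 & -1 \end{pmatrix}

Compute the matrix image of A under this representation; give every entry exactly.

Bivector images (products of the table entries): rho(e_{23}) = rho(\mathbf{e}_{2})rho(\mathbf{e}_{3}) = \begin{pmatrix} 0 & i \\ i & 0 \end{pmatrix}.
M = (5)*1 + (3)*rho(e_{1}) + (1)*rho(e_{2}) + (-\frac{1}{4})*rho(e_{23}), summed entrywise (1 is the identity matrix):
Answer: \begin{pmatrix} 5 & 3 - \frac{5 i}{4} \\ 3 + \frac{3 i}{4} & 5 \end{pmatrix}


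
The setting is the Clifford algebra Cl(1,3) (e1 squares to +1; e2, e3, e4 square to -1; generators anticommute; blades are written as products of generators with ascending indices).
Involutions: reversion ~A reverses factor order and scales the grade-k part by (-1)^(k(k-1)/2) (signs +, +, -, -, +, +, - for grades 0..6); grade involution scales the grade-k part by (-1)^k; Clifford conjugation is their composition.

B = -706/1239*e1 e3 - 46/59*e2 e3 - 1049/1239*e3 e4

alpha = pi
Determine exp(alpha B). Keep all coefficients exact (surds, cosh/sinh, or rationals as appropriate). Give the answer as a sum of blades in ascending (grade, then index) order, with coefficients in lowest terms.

B^2 term by term: the squares give (-706/1239)^2*(e1 e3)^2 + (-46/59)^2*(e2 e3)^2 + (-1049/1239)^2*(e3 e4)^2 = 498436/1535121*(+1) + 2116/3481*(-1) + 1100401/1535121*(-1) = -1 (each basis 2-blade squares to minus the product of its generators' squares); cross terms between blades sharing an index anticommute and cancel. So B^2 = -1.
B^2 = -1 — B^2 < 0, so the exponential closes trigonometrically: l = 1, alpha*l = pi, so exp(alpha B) = cos(pi) + (sin(pi)/1)*B = -1 + (0)*B.
Answer: -1


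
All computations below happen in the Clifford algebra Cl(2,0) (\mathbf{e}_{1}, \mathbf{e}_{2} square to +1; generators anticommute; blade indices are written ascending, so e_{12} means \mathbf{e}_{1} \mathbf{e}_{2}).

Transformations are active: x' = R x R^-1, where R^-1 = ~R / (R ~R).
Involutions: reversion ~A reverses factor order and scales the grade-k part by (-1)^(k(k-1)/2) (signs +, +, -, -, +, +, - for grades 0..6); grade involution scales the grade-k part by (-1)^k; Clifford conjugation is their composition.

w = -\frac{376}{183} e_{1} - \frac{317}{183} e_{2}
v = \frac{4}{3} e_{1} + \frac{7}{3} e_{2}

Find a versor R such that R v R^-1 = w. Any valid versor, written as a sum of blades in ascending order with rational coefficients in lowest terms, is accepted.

Since q(v) = q(w) = \frac{65}{9}, the sum R = v + w = -\frac{44}{61} e_{1} + \frac{110}{183} e_{2} does the job whenever invertible.
Answer: -\frac{44}{61} e_{1} + \frac{110}{183} e_{2}
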